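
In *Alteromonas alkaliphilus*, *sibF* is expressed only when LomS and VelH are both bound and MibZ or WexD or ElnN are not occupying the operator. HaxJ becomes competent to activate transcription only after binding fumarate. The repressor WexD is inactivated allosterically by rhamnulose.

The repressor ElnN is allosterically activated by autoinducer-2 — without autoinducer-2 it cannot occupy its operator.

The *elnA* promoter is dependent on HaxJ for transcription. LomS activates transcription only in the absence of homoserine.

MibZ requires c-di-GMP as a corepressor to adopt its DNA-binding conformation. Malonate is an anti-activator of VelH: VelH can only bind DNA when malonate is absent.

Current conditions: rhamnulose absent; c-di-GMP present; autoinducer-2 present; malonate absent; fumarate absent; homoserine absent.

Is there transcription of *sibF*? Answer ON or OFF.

c-di-GMP is present, so MibZ is active.
Rhamnulose is absent, so WexD is active.
Homoserine is absent, so LomS is active.
Autoinducer-2 is present, so ElnN is active.
Malonate is absent, so VelH is active.
With repressor MibZ bound, *sibF* is not transcribed.

OFF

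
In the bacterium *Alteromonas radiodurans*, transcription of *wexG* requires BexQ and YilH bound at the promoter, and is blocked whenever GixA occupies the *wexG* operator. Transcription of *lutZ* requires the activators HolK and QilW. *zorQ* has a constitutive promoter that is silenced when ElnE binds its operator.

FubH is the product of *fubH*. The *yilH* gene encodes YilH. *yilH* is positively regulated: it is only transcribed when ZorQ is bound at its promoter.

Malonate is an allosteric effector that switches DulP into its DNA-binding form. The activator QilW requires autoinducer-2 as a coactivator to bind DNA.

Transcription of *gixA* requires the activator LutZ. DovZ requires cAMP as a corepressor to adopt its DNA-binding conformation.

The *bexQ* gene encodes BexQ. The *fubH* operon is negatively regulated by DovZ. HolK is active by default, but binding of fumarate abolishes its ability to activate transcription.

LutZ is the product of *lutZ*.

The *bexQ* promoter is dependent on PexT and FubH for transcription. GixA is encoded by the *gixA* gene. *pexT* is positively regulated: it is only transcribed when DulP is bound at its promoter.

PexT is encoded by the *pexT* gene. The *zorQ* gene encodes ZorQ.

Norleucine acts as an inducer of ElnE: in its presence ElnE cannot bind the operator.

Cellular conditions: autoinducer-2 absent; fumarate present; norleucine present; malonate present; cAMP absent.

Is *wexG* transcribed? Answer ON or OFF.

ON

Fumarate is present, so HolK is inactive.
Autoinducer-2 is absent, so QilW is inactive.
Required activator HolK is absent, so *lutZ* is not transcribed.
So LutZ is not produced.
Required activator LutZ is absent, so *gixA* is not transcribed.
So GixA is not produced.
Malonate is present, so DulP is active.
No repressor is bound and DulP is active, so *pexT* is transcribed.
So PexT is produced and active.
cAMP is absent, so DovZ is inactive.
With no repressor bound, *fubH* is transcribed.
So FubH is produced and active.
No repressor is bound and PexT and FubH are active, so *bexQ* is transcribed.
So BexQ is produced and active.
Norleucine is present, so ElnE is inactive.
With no repressor bound, *zorQ* is transcribed.
So ZorQ is produced and active.
No repressor is bound and ZorQ is active, so *yilH* is transcribed.
So YilH is produced and active.
No repressor is bound and BexQ and YilH are active, so *wexG* is transcribed.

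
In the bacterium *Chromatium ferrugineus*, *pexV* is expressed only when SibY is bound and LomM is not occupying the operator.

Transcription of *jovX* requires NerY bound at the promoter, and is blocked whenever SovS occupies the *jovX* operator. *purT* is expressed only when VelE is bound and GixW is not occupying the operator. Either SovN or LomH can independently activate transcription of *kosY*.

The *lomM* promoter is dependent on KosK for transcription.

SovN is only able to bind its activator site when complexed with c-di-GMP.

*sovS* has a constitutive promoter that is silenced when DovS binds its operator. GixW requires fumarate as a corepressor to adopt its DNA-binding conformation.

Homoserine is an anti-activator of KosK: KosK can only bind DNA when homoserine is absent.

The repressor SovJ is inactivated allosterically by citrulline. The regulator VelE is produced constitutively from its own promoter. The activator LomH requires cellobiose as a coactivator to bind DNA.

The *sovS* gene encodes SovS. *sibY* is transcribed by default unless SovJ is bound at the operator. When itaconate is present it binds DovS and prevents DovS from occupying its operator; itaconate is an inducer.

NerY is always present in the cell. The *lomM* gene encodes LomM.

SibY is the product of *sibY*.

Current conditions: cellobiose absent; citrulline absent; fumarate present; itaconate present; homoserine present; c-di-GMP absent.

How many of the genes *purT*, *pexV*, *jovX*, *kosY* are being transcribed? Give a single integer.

0

VelE is produced constitutively and is active.
Fumarate is present, so GixW is active.
With repressor GixW bound, *purT* is not transcribed.
→ *purT* is OFF.
Homoserine is present, so KosK is inactive.
Required activator KosK is absent, so *lomM* is not transcribed.
So LomM is not produced.
Citrulline is absent, so SovJ is active.
With repressor SovJ bound, *sibY* is not transcribed.
So SibY is not produced.
Required activator SibY is absent, so *pexV* is not transcribed.
→ *pexV* is OFF.
NerY is produced constitutively and is active.
Itaconate is present, so DovS is inactive.
With no repressor bound, *sovS* is transcribed.
So SovS is produced and active.
With repressor SovS bound, *jovX* is not transcribed.
→ *jovX* is OFF.
c-di-GMP is absent, so SovN is inactive.
Cellobiose is absent, so LomH is inactive.
No activator is available at the *kosY* promoter, so *kosY* is not transcribed.
→ *kosY* is OFF.
0 of the 4 genes are transcribed.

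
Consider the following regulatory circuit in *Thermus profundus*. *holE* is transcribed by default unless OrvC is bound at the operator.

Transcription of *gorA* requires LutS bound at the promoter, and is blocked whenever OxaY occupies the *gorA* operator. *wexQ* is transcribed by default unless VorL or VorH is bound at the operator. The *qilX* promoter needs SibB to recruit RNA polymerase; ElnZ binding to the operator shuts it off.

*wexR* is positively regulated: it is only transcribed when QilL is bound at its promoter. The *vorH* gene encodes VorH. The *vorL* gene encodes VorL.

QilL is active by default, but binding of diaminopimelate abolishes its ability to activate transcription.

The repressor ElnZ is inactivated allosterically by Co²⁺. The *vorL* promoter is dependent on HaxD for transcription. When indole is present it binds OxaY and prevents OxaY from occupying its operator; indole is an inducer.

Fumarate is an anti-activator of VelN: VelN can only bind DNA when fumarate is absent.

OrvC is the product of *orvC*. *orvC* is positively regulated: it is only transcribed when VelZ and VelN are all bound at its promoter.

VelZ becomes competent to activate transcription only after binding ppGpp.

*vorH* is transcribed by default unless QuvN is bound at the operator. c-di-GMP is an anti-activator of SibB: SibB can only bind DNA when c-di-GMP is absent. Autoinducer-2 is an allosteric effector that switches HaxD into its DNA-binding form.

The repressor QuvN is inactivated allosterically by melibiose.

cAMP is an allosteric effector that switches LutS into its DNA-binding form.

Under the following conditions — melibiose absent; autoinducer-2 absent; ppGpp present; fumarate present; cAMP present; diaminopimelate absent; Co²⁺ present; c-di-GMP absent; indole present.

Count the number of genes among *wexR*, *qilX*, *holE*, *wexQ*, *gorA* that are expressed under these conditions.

Diaminopimelate is absent, so QilL is active.
No repressor is bound and QilL is active, so *wexR* is transcribed.
→ *wexR* is ON.
Co²⁺ is present, so ElnZ is inactive.
c-di-GMP is absent, so SibB is active.
No repressor is bound and SibB is active, so *qilX* is transcribed.
→ *qilX* is ON.
ppGpp is present, so VelZ is active.
Fumarate is present, so VelN is inactive.
Required activator VelN is absent, so *orvC* is not transcribed.
So OrvC is not produced.
With no repressor bound, *holE* is transcribed.
→ *holE* is ON.
Autoinducer-2 is absent, so HaxD is inactive.
Required activator HaxD is absent, so *vorL* is not transcribed.
So VorL is not produced.
Melibiose is absent, so QuvN is active.
With repressor QuvN bound, *vorH* is not transcribed.
So VorH is not produced.
With no repressor bound, *wexQ* is transcribed.
→ *wexQ* is ON.
cAMP is present, so LutS is active.
Indole is present, so OxaY is inactive.
No repressor is bound and LutS is active, so *gorA* is transcribed.
→ *gorA* is ON.
5 of the 5 genes are transcribed.

5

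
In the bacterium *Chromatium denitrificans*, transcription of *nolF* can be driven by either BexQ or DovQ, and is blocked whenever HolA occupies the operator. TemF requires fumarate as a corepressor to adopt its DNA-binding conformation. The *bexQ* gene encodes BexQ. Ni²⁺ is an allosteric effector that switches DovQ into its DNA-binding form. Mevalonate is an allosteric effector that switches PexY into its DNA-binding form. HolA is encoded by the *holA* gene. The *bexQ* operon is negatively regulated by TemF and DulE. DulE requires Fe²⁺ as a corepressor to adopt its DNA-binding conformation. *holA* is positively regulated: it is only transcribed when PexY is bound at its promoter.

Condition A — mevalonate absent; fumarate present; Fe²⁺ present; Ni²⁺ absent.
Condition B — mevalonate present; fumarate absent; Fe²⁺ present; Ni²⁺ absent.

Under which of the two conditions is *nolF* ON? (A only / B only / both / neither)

neither

Condition A:
Mevalonate is absent, so PexY is inactive.
Required activator PexY is absent, so *holA* is not transcribed.
So HolA is not produced.
Fumarate is present, so TemF is active.
Fe²⁺ is present, so DulE is active.
With repressor TemF bound, *bexQ* is not transcribed.
So BexQ is not produced.
Ni²⁺ is absent, so DovQ is inactive.
No activator is available at the *nolF* promoter, so *nolF* is not transcribed.
→ *nolF* is OFF in A.
Condition B:
Mevalonate is present, so PexY is active.
No repressor is bound and PexY is active, so *holA* is transcribed.
So HolA is produced and active.
Fumarate is absent, so TemF is inactive.
Fe²⁺ is present, so DulE is active.
With repressor DulE bound, *bexQ* is not transcribed.
So BexQ is not produced.
Ni²⁺ is absent, so DovQ is inactive.
With repressor HolA bound, *nolF* is not transcribed.
→ *nolF* is OFF in B.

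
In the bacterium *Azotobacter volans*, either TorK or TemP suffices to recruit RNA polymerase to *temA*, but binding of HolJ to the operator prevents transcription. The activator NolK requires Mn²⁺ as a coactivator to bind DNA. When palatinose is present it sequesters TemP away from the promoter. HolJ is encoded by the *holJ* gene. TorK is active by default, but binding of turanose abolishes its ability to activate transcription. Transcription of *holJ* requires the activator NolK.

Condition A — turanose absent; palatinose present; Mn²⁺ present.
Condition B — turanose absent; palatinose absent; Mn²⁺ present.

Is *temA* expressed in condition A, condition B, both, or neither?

neither

Condition A:
Turanose is absent, so TorK is active.
Palatinose is present, so TemP is inactive.
Mn²⁺ is present, so NolK is active.
No repressor is bound and NolK is active, so *holJ* is transcribed.
So HolJ is produced and active.
With repressor HolJ bound, *temA* is not transcribed.
→ *temA* is OFF in A.
Condition B:
Turanose is absent, so TorK is active.
Palatinose is absent, so TemP is active.
Mn²⁺ is present, so NolK is active.
No repressor is bound and NolK is active, so *holJ* is transcribed.
So HolJ is produced and active.
With repressor HolJ bound, *temA* is not transcribed.
→ *temA* is OFF in B.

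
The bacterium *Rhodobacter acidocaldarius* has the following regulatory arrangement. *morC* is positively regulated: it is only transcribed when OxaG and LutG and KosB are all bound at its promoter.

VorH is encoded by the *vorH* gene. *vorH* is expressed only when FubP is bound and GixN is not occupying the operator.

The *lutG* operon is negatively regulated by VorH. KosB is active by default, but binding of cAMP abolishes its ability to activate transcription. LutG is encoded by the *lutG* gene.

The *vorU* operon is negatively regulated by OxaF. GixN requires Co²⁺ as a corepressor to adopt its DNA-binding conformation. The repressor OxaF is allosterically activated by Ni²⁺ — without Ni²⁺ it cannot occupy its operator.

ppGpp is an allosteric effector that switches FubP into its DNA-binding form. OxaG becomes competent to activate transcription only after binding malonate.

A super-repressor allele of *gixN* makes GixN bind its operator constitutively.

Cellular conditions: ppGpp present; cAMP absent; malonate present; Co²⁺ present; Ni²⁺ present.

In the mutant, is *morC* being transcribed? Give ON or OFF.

ON

Malonate is present, so OxaG is active.
GixN is constitutively active in this strain.
ppGpp is present, so FubP is active.
With repressor GixN bound, *vorH* is not transcribed.
So VorH is not produced.
With no repressor bound, *lutG* is transcribed.
So LutG is produced and active.
cAMP is absent, so KosB is active.
No repressor is bound and OxaG and LutG and KosB are active, so *morC* is transcribed.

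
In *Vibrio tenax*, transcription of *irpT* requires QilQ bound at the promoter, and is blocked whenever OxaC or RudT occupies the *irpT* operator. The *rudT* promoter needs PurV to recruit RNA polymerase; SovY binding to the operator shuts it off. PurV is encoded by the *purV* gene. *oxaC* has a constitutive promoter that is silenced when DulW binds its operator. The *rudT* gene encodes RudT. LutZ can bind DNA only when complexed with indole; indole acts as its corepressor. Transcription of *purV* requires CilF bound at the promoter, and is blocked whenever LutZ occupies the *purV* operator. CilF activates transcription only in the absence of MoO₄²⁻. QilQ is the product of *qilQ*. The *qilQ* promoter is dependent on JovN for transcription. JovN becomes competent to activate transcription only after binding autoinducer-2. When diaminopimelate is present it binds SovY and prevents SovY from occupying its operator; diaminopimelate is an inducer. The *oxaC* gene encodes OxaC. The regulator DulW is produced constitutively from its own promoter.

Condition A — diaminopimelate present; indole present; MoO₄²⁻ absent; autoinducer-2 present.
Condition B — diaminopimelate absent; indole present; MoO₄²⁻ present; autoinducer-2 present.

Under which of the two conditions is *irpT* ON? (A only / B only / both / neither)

both

Condition A:
DulW is produced constitutively and is active.
With repressor DulW bound, *oxaC* is not transcribed.
So OxaC is not produced.
Diaminopimelate is present, so SovY is inactive.
Indole is present, so LutZ is active.
MoO₄²⁻ is absent, so CilF is active.
With repressor LutZ bound, *purV* is not transcribed.
So PurV is not produced.
Required activator PurV is absent, so *rudT* is not transcribed.
So RudT is not produced.
Autoinducer-2 is present, so JovN is active.
No repressor is bound and JovN is active, so *qilQ* is transcribed.
So QilQ is produced and active.
No repressor is bound and QilQ is active, so *irpT* is transcribed.
→ *irpT* is ON in A.
Condition B:
DulW is produced constitutively and is active.
With repressor DulW bound, *oxaC* is not transcribed.
So OxaC is not produced.
Diaminopimelate is absent, so SovY is active.
Indole is present, so LutZ is active.
MoO₄²⁻ is present, so CilF is inactive.
With repressor LutZ bound, *purV* is not transcribed.
So PurV is not produced.
With repressor SovY bound, *rudT* is not transcribed.
So RudT is not produced.
Autoinducer-2 is present, so JovN is active.
No repressor is bound and JovN is active, so *qilQ* is transcribed.
So QilQ is produced and active.
No repressor is bound and QilQ is active, so *irpT* is transcribed.
→ *irpT* is ON in B.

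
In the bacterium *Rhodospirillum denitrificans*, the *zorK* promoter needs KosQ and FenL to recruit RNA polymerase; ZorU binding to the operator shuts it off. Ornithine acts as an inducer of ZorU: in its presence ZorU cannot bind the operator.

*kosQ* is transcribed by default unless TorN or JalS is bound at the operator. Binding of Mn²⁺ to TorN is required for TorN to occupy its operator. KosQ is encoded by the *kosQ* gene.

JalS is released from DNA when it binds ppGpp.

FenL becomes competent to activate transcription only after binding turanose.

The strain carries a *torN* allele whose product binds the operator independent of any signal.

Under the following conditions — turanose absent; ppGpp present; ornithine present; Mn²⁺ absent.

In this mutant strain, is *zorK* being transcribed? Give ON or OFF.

OFF

Ornithine is present, so ZorU is inactive.
TorN is constitutively active in this strain.
ppGpp is present, so JalS is inactive.
With repressor TorN bound, *kosQ* is not transcribed.
So KosQ is not produced.
Turanose is absent, so FenL is inactive.
Required activator KosQ is absent, so *zorK* is not transcribed.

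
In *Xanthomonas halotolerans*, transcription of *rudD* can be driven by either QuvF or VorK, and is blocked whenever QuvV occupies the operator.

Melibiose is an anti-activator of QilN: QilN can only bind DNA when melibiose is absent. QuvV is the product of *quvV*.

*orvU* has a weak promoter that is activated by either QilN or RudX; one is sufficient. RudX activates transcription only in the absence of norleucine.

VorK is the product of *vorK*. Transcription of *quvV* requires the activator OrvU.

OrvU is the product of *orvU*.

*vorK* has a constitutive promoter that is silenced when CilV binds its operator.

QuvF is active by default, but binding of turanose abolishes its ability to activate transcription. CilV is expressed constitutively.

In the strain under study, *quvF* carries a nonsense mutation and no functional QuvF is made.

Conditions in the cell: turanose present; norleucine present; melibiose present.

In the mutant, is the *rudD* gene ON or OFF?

OFF

Melibiose is present, so QilN is inactive.
Norleucine is present, so RudX is inactive.
No activator is available at the *orvU* promoter, so *orvU* is not transcribed.
So OrvU is not produced.
Required activator OrvU is absent, so *quvV* is not transcribed.
So QuvV is not produced.
QuvF is non-functional in this strain, so it has no effect.
CilV is produced constitutively and is active.
With repressor CilV bound, *vorK* is not transcribed.
So VorK is not produced.
No activator is available at the *rudD* promoter, so *rudD* is not transcribed.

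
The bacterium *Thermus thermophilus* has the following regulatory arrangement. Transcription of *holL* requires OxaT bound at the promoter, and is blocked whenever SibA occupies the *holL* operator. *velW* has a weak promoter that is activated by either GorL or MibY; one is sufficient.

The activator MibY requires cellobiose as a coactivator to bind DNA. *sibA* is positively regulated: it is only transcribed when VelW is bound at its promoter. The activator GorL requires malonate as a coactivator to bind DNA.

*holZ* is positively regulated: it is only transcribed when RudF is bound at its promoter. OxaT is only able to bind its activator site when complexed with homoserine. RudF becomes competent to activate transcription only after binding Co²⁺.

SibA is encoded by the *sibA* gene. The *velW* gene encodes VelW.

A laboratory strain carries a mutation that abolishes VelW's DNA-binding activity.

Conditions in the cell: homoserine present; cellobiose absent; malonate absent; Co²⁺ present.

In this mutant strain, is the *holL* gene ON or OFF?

ON

VelW is non-functional in this strain, so it has no effect.
Required activator VelW is absent, so *sibA* is not transcribed.
So SibA is not produced.
Homoserine is present, so OxaT is active.
No repressor is bound and OxaT is active, so *holL* is transcribed.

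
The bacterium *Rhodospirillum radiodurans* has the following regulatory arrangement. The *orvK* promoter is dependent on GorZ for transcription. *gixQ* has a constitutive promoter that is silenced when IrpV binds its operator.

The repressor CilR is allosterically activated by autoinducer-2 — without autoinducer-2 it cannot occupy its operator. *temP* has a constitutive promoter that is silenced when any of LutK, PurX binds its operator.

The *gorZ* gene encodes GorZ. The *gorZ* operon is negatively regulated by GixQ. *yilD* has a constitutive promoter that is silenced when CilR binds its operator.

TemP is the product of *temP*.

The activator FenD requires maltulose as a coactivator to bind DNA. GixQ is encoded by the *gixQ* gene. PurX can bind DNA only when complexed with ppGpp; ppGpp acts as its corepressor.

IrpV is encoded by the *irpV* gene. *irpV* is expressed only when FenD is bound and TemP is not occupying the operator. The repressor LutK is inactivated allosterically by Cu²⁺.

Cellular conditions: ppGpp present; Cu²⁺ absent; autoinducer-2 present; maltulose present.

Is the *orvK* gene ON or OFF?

ON

Cu²⁺ is absent, so LutK is active.
ppGpp is present, so PurX is active.
With repressor LutK bound, *temP* is not transcribed.
So TemP is not produced.
Maltulose is present, so FenD is active.
No repressor is bound and FenD is active, so *irpV* is transcribed.
So IrpV is produced and active.
With repressor IrpV bound, *gixQ* is not transcribed.
So GixQ is not produced.
With no repressor bound, *gorZ* is transcribed.
So GorZ is produced and active.
No repressor is bound and GorZ is active, so *orvK* is transcribed.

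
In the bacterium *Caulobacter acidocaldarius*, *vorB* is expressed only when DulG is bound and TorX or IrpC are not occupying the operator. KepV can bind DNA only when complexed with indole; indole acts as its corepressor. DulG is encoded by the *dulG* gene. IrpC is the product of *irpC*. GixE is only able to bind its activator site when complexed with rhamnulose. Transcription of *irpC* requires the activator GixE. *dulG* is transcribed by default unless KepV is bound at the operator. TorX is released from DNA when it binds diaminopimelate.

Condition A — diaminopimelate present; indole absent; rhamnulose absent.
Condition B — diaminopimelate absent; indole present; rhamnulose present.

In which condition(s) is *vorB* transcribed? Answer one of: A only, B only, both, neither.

Condition A:
Diaminopimelate is present, so TorX is inactive.
Indole is absent, so KepV is inactive.
With no repressor bound, *dulG* is transcribed.
So DulG is produced and active.
Rhamnulose is absent, so GixE is inactive.
Required activator GixE is absent, so *irpC* is not transcribed.
So IrpC is not produced.
No repressor is bound and DulG is active, so *vorB* is transcribed.
→ *vorB* is ON in A.
Condition B:
Diaminopimelate is absent, so TorX is active.
Indole is present, so KepV is active.
With repressor KepV bound, *dulG* is not transcribed.
So DulG is not produced.
Rhamnulose is present, so GixE is active.
No repressor is bound and GixE is active, so *irpC* is transcribed.
So IrpC is produced and active.
With repressor TorX bound, *vorB* is not transcribed.
→ *vorB* is OFF in B.

A only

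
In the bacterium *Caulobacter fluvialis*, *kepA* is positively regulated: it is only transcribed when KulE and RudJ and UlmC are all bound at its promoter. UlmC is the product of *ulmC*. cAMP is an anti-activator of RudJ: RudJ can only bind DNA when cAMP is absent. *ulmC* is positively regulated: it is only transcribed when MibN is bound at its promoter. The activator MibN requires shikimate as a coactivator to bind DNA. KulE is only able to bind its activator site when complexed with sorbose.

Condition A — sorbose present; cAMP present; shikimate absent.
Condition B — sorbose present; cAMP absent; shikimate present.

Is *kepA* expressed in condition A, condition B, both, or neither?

Condition A:
Sorbose is present, so KulE is active.
cAMP is present, so RudJ is inactive.
Shikimate is absent, so MibN is inactive.
Required activator MibN is absent, so *ulmC* is not transcribed.
So UlmC is not produced.
Required activator RudJ is absent, so *kepA* is not transcribed.
→ *kepA* is OFF in A.
Condition B:
Sorbose is present, so KulE is active.
cAMP is absent, so RudJ is active.
Shikimate is present, so MibN is active.
No repressor is bound and MibN is active, so *ulmC* is transcribed.
So UlmC is produced and active.
No repressor is bound and KulE and RudJ and UlmC are active, so *kepA* is transcribed.
→ *kepA* is ON in B.

B only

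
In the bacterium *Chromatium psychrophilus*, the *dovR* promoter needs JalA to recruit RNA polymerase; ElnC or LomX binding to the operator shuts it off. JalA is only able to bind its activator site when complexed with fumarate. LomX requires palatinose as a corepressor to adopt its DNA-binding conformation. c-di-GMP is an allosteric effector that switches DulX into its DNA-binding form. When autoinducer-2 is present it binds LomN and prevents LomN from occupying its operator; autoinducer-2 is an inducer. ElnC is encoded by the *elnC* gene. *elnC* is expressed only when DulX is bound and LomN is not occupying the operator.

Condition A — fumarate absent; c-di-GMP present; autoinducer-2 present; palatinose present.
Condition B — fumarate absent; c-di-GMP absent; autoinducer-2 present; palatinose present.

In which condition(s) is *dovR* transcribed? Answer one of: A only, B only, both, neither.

Condition A:
Fumarate is absent, so JalA is inactive.
c-di-GMP is present, so DulX is active.
Autoinducer-2 is present, so LomN is inactive.
No repressor is bound and DulX is active, so *elnC* is transcribed.
So ElnC is produced and active.
Palatinose is present, so LomX is active.
With repressor ElnC bound, *dovR* is not transcribed.
→ *dovR* is OFF in A.
Condition B:
Fumarate is absent, so JalA is inactive.
c-di-GMP is absent, so DulX is inactive.
Autoinducer-2 is present, so LomN is inactive.
Required activator DulX is absent, so *elnC* is not transcribed.
So ElnC is not produced.
Palatinose is present, so LomX is active.
With repressor LomX bound, *dovR* is not transcribed.
→ *dovR* is OFF in B.

neither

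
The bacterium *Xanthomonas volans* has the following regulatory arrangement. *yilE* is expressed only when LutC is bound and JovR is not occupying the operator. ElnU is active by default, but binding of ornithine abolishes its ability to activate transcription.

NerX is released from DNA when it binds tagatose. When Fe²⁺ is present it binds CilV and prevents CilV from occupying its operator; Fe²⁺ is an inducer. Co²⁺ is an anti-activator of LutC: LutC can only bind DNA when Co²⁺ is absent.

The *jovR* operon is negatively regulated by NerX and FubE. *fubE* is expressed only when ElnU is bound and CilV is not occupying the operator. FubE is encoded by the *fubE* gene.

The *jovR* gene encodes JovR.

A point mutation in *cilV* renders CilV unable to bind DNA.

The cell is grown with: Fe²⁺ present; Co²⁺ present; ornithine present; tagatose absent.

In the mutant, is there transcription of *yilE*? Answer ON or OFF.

OFF

Tagatose is absent, so NerX is active.
CilV is non-functional in this strain, so it has no effect.
Ornithine is present, so ElnU is inactive.
Required activator ElnU is absent, so *fubE* is not transcribed.
So FubE is not produced.
With repressor NerX bound, *jovR* is not transcribed.
So JovR is not produced.
Co²⁺ is present, so LutC is inactive.
Required activator LutC is absent, so *yilE* is not transcribed.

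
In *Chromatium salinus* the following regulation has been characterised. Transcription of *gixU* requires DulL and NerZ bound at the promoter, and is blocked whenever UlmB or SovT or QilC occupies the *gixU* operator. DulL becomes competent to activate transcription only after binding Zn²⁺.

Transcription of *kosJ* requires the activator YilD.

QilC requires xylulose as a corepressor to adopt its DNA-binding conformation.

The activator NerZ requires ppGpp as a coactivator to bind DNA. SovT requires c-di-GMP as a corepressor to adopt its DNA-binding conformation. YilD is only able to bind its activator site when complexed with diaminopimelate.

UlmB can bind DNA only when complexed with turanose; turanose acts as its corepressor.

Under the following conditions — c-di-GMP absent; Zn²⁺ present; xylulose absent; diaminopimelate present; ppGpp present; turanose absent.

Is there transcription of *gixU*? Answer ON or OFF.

ON

Zn²⁺ is present, so DulL is active.
Turanose is absent, so UlmB is inactive.
c-di-GMP is absent, so SovT is inactive.
ppGpp is present, so NerZ is active.
Xylulose is absent, so QilC is inactive.
No repressor is bound and DulL and NerZ are active, so *gixU* is transcribed.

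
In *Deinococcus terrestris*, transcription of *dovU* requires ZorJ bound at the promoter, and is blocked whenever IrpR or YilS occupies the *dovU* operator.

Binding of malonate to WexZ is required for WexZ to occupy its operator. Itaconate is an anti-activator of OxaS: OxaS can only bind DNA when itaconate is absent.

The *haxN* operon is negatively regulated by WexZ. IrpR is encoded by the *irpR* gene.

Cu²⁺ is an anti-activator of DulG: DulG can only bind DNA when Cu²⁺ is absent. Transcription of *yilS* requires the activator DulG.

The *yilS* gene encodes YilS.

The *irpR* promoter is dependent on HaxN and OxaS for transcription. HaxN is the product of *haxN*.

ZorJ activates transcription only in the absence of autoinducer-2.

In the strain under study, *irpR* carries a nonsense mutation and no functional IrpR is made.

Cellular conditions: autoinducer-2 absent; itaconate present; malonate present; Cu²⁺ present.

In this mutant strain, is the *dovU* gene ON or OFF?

Autoinducer-2 is absent, so ZorJ is active.
IrpR is non-functional in this strain, so it has no effect.
Cu²⁺ is present, so DulG is inactive.
Required activator DulG is absent, so *yilS* is not transcribed.
So YilS is not produced.
No repressor is bound and ZorJ is active, so *dovU* is transcribed.

ON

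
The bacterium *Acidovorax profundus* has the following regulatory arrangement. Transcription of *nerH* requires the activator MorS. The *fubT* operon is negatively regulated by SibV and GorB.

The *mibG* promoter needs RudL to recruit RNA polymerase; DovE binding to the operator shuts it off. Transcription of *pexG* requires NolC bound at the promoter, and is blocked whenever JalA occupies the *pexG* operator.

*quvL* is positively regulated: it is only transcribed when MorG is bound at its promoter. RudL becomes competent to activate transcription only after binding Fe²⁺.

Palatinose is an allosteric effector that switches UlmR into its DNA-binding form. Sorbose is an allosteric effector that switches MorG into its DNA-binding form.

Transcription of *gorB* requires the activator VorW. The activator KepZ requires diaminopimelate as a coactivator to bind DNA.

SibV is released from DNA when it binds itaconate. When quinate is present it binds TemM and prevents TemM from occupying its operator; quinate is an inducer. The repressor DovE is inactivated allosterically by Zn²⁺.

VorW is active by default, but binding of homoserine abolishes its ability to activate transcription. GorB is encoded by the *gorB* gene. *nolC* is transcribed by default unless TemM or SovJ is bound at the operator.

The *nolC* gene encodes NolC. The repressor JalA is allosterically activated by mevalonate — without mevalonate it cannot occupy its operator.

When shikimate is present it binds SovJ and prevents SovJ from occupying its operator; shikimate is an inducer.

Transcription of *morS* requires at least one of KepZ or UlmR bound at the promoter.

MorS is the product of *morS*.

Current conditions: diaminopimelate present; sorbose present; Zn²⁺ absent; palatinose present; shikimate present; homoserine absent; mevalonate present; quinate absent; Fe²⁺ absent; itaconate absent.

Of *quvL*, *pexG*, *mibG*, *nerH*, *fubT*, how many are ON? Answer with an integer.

Sorbose is present, so MorG is active.
No repressor is bound and MorG is active, so *quvL* is transcribed.
→ *quvL* is ON.
Quinate is absent, so TemM is active.
Shikimate is present, so SovJ is inactive.
With repressor TemM bound, *nolC* is not transcribed.
So NolC is not produced.
Mevalonate is present, so JalA is active.
With repressor JalA bound, *pexG* is not transcribed.
→ *pexG* is OFF.
Zn²⁺ is absent, so DovE is active.
Fe²⁺ is absent, so RudL is inactive.
With repressor DovE bound, *mibG* is not transcribed.
→ *mibG* is OFF.
Diaminopimelate is present, so KepZ is active.
Palatinose is present, so UlmR is active.
Activator KepZ is present, so *morS* is transcribed.
So MorS is produced and active.
No repressor is bound and MorS is active, so *nerH* is transcribed.
→ *nerH* is ON.
Itaconate is absent, so SibV is active.
Homoserine is absent, so VorW is active.
No repressor is bound and VorW is active, so *gorB* is transcribed.
So GorB is produced and active.
With repressor SibV bound, *fubT* is not transcribed.
→ *fubT* is OFF.
2 of the 5 genes are transcribed.

2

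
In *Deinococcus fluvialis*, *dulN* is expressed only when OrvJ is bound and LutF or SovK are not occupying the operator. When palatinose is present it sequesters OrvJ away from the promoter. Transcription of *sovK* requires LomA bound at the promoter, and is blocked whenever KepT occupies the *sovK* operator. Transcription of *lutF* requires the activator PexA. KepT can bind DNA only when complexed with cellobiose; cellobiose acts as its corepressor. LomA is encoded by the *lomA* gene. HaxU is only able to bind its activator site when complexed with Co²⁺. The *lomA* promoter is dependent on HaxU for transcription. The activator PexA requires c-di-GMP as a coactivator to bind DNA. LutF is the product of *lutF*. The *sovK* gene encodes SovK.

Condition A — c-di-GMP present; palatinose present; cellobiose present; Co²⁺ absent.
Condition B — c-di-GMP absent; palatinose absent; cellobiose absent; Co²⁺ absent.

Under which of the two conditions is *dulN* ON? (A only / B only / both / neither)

Condition A:
c-di-GMP is present, so PexA is active.
No repressor is bound and PexA is active, so *lutF* is transcribed.
So LutF is produced and active.
Palatinose is present, so OrvJ is inactive.
Cellobiose is present, so KepT is active.
Co²⁺ is absent, so HaxU is inactive.
Required activator HaxU is absent, so *lomA* is not transcribed.
So LomA is not produced.
With repressor KepT bound, *sovK* is not transcribed.
So SovK is not produced.
With repressor LutF bound, *dulN* is not transcribed.
→ *dulN* is OFF in A.
Condition B:
c-di-GMP is absent, so PexA is inactive.
Required activator PexA is absent, so *lutF* is not transcribed.
So LutF is not produced.
Palatinose is absent, so OrvJ is active.
Cellobiose is absent, so KepT is inactive.
Co²⁺ is absent, so HaxU is inactive.
Required activator HaxU is absent, so *lomA* is not transcribed.
So LomA is not produced.
Required activator LomA is absent, so *sovK* is not transcribed.
So SovK is not produced.
No repressor is bound and OrvJ is active, so *dulN* is transcribed.
→ *dulN* is ON in B.

B only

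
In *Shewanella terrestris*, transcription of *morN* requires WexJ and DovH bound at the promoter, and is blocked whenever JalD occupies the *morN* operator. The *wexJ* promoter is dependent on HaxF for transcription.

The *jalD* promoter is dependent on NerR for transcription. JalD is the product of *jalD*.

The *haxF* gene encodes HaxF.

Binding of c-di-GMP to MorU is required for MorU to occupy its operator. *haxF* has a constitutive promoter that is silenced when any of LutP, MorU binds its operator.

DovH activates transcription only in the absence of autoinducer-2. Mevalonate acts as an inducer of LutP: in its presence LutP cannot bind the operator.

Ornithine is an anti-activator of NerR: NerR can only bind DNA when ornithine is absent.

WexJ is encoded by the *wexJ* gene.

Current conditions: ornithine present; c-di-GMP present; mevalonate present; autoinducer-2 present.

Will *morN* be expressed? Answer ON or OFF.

OFF

Mevalonate is present, so LutP is inactive.
c-di-GMP is present, so MorU is active.
With repressor MorU bound, *haxF* is not transcribed.
So HaxF is not produced.
Required activator HaxF is absent, so *wexJ* is not transcribed.
So WexJ is not produced.
Autoinducer-2 is present, so DovH is inactive.
Ornithine is present, so NerR is inactive.
Required activator NerR is absent, so *jalD* is not transcribed.
So JalD is not produced.
Required activator WexJ is absent, so *morN* is not transcribed.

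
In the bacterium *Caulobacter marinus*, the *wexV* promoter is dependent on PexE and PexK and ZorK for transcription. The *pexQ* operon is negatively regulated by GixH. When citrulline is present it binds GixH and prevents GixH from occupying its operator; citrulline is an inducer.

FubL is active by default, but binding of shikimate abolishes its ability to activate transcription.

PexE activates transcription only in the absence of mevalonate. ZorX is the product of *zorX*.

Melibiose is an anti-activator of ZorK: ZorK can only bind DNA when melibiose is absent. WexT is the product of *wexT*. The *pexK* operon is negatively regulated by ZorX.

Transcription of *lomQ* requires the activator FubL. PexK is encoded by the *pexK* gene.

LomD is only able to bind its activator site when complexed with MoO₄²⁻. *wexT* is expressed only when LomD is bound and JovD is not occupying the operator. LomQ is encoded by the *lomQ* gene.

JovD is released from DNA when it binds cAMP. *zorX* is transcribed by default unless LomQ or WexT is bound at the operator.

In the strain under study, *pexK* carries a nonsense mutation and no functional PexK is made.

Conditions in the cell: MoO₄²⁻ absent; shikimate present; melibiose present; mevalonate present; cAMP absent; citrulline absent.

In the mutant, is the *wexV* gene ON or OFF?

OFF

Mevalonate is present, so PexE is inactive.
PexK is non-functional in this strain, so it has no effect.
Melibiose is present, so ZorK is inactive.
Required activator PexE is absent, so *wexV* is not transcribed.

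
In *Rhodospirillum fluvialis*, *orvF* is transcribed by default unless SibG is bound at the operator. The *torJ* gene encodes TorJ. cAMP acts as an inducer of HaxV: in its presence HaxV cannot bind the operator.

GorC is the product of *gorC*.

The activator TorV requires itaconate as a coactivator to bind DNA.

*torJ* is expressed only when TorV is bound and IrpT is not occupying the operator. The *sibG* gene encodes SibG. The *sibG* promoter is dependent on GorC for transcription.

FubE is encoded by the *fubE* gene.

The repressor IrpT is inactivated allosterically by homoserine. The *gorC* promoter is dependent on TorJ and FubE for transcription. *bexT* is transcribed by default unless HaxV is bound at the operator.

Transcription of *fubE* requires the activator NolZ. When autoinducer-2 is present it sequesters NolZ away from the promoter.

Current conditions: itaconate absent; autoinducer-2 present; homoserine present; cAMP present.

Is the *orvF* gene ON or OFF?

ON

Itaconate is absent, so TorV is inactive.
Homoserine is present, so IrpT is inactive.
Required activator TorV is absent, so *torJ* is not transcribed.
So TorJ is not produced.
Autoinducer-2 is present, so NolZ is inactive.
Required activator NolZ is absent, so *fubE* is not transcribed.
So FubE is not produced.
Required activator TorJ is absent, so *gorC* is not transcribed.
So GorC is not produced.
Required activator GorC is absent, so *sibG* is not transcribed.
So SibG is not produced.
With no repressor bound, *orvF* is transcribed.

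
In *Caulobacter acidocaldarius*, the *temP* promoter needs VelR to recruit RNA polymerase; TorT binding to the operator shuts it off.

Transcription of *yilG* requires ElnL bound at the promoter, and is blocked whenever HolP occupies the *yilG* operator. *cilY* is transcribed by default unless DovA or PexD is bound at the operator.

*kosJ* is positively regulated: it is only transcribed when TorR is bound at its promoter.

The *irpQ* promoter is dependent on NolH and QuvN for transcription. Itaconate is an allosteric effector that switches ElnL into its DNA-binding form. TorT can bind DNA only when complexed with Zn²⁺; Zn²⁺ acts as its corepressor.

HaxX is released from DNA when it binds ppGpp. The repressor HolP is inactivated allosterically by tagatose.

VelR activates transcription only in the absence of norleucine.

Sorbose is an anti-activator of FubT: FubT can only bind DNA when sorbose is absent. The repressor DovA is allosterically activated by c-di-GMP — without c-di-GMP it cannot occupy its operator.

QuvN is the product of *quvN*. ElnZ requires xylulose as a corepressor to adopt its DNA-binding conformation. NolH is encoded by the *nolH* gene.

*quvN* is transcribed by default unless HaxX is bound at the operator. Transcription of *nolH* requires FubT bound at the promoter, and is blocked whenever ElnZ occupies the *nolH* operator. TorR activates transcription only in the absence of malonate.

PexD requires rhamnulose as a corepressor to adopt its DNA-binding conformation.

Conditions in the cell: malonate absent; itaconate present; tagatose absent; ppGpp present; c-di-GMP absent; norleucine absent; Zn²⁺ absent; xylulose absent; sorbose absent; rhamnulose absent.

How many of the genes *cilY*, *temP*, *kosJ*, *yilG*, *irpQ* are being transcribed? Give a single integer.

4

c-di-GMP is absent, so DovA is inactive.
Rhamnulose is absent, so PexD is inactive.
With no repressor bound, *cilY* is transcribed.
→ *cilY* is ON.
Zn²⁺ is absent, so TorT is inactive.
Norleucine is absent, so VelR is active.
No repressor is bound and VelR is active, so *temP* is transcribed.
→ *temP* is ON.
Malonate is absent, so TorR is active.
No repressor is bound and TorR is active, so *kosJ* is transcribed.
→ *kosJ* is ON.
Tagatose is absent, so HolP is active.
Itaconate is present, so ElnL is active.
With repressor HolP bound, *yilG* is not transcribed.
→ *yilG* is OFF.
Xylulose is absent, so ElnZ is inactive.
Sorbose is absent, so FubT is active.
No repressor is bound and FubT is active, so *nolH* is transcribed.
So NolH is produced and active.
ppGpp is present, so HaxX is inactive.
With no repressor bound, *quvN* is transcribed.
So QuvN is produced and active.
No repressor is bound and NolH and QuvN are active, so *irpQ* is transcribed.
→ *irpQ* is ON.
4 of the 5 genes are transcribed.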